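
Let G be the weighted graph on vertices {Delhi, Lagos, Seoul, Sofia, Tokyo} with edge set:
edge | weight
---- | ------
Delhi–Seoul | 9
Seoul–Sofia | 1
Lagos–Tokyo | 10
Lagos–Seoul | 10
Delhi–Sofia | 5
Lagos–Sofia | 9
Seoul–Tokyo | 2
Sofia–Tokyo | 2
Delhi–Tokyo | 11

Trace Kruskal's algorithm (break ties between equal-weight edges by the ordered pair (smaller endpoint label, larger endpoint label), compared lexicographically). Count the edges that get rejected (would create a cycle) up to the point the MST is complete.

2

Kruskal: consider edges lightest-first.
Seoul–Sofia (1): add. Components now {Lagos} {Seoul,Sofia} {Delhi} {Tokyo}
Seoul–Tokyo (2): add. Components now {Lagos} {Seoul,Sofia,Tokyo} {Delhi}
Sofia–Tokyo (2): skip — Tokyo and Sofia already connected.
Delhi–Sofia (5): add. Components now {Lagos} {Delhi,Seoul,Sofia,Tokyo}
Delhi–Seoul (9): skip — Seoul and Delhi already connected.
Lagos–Sofia (9): add. Components now {Delhi,Lagos,Seoul,Sofia,Tokyo}
Edges rejected before the tree was complete: 2.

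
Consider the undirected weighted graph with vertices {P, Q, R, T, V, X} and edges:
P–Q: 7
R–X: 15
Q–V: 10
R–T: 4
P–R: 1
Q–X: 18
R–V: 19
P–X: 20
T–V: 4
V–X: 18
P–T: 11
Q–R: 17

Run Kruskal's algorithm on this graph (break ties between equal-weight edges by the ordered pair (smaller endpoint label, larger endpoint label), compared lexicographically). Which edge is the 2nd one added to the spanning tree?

Sort edges by weight, then run Kruskal:
P–R (1): add. Components now {P,R} {X} {T} {Q} {V}
R–T (4): add. Components now {P,R,T} {X} {Q} {V}
T–V (4): add. Components now {P,R,T,V} {X} {Q}
P–Q (7): add. Components now {P,Q,R,T,V} {X}
Q–V (10): skip — Q and V already connected.
P–T (11): skip — P and T already connected.
R–X (15): add. Components now {P,Q,R,T,V,X}
The 2nd edge added is R–T.

R-T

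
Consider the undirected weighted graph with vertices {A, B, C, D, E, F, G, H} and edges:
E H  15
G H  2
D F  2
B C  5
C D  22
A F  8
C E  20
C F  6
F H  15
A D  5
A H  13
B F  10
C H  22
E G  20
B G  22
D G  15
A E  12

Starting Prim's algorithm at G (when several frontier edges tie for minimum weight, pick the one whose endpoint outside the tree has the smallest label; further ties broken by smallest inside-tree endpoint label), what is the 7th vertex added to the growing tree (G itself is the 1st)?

Prim, starting at G.
Step 1: cheapest edge leaving the tree is G H (2); add H.
Step 2: cheapest edge leaving the tree is A H (13); add A.
Step 3: cheapest edge leaving the tree is A D (5); add D.
Step 4: cheapest edge leaving the tree is D F (2); add F.
Step 5: cheapest edge leaving the tree is C F (6); add C.
Step 6: cheapest edge leaving the tree is B C (5); add B.
Step 7: cheapest edge leaving the tree is A E (12); add E.
Vertex order: G, H, A, D, F, C, B, E. The 7th vertex is B.

B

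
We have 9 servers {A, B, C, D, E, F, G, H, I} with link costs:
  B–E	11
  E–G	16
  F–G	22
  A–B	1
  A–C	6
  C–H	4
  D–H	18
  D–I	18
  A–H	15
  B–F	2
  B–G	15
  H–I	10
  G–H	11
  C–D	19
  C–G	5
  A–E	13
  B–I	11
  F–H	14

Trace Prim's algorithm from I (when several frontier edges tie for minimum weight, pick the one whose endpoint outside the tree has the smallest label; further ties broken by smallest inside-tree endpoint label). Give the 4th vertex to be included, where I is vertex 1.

Prim's algorithm from I:
Step 1: cheapest edge leaving the tree is H–I (10); add H.
Step 2: cheapest edge leaving the tree is C–H (4); add C.
Step 3: cheapest edge leaving the tree is C–G (5); add G.
Step 4: cheapest edge leaving the tree is A–C (6); add A.
Step 5: cheapest edge leaving the tree is A–B (1); add B.
Step 6: cheapest edge leaving the tree is B–F (2); add F.
Step 7: cheapest edge leaving the tree is B–E (11); add E.
Step 8: cheapest edge leaving the tree is D–H (18); add D.
Vertex order: I, H, C, G, A, B, F, E, D. The 4th vertex is G.

G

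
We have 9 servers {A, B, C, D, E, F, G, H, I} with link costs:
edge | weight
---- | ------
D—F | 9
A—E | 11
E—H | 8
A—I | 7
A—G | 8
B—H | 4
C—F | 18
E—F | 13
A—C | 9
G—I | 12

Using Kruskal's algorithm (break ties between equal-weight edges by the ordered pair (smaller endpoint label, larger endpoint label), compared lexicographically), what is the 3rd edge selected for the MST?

Kruskal: consider edges lightest-first.
B—H (4): add — endpoints in different components.
A—I (7): add — endpoints in different components.
A—G (8): add — endpoints in different components.
E—H (8): add — endpoints in different components.
A—C (9): add — endpoints in different components.
D—F (9): add — endpoints in different components.
A—E (11): add — endpoints in different components.
G—I (12): skip — G and I already connected.
E—F (13): add — endpoints in different components.
The 3rd edge added is A—G.

A-G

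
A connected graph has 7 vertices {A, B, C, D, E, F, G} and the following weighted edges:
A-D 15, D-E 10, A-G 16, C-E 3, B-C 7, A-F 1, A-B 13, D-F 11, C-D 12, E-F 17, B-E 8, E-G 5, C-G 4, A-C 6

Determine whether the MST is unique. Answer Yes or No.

Kruskal: consider edges lightest-first.
A-F (1): add. Components now {A,F} {B} {C} {D} {E} {G}
C-E (3): add. Components now {A,F} {B} {C,E} {D} {G}
C-G (4): add. Components now {A,F} {B} {C,E,G} {D}
E-G (5): skip — E and G already connected.
A-C (6): add. Components now {A,C,E,F,G} {B} {D}
B-C (7): add. Components now {A,B,C,E,F,G} {D}
B-E (8): skip — B and E already connected.
D-E (10): add. Components now {A,B,C,D,E,F,G}
Every non-tree edge has weight strictly greater than the heaviest edge on the tree path between its endpoints, so the MST is unique.

Yes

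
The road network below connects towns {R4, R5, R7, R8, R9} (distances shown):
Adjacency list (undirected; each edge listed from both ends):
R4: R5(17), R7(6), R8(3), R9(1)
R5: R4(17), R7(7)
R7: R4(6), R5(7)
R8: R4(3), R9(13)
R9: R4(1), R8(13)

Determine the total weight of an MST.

Sort edges by weight, then run Kruskal:
R4–R9 (1): add — endpoints in different components.
R4–R8 (3): add — endpoints in different components.
R4–R7 (6): add — endpoints in different components.
R5–R7 (7): add — endpoints in different components.
MST edges: R4–R9, R4–R8, R4–R7, R5–R7; total weight 1+3+6+7 = 17.

17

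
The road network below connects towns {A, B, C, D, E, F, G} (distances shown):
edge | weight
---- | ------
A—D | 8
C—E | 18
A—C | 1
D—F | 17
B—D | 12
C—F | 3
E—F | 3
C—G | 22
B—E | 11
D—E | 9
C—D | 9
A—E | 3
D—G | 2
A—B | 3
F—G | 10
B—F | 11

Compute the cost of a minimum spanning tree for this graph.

20

Prim's algorithm from B:
Step 1: cheapest edge leaving the tree is A—B (3); add A.
Step 2: cheapest edge leaving the tree is A—C (1); add C.
Step 3: cheapest edge leaving the tree is A—E (3); add E.
Step 4: cheapest edge leaving the tree is C—F (3); add F.
Step 5: cheapest edge leaving the tree is A—D (8); add D.
Step 6: cheapest edge leaving the tree is D—G (2); add G.
MST edges: A—B, A—C, A—E, C—F, A—D, D—G; total weight 3+1+3+3+8+2 = 20.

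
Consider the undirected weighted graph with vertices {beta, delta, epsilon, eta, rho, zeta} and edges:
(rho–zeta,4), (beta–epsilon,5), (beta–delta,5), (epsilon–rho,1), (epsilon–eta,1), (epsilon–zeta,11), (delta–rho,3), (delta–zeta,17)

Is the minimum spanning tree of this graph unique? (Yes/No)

No

Sort edges by weight, then run Kruskal:
epsilon–eta (1): add — endpoints in different components.
epsilon–rho (1): add — endpoints in different components.
delta–rho (3): add — endpoints in different components.
rho–zeta (4): add — endpoints in different components.
beta–delta (5): add — endpoints in different components.
Non-tree edge beta–epsilon has weight 5, equal to the heaviest edge on its tree cycle — swapping gives another MST of the same weight. Not unique.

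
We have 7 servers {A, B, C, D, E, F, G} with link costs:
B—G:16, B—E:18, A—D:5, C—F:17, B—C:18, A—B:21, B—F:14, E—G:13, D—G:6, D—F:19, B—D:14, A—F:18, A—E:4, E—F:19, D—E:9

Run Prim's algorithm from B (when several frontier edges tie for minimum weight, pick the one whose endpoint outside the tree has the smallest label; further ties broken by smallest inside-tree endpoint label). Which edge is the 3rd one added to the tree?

A-E

Prim's algorithm from B:
Step 1: cheapest edge leaving the tree is B—D (14); add D.
Step 2: cheapest edge leaving the tree is A—D (5); add A.
Step 3: cheapest edge leaving the tree is A—E (4); add E.
Step 4: cheapest edge leaving the tree is D—G (6); add G.
Step 5: cheapest edge leaving the tree is B—F (14); add F.
Step 6: cheapest edge leaving the tree is C—F (17); add C.
The 3rd edge added is A—E.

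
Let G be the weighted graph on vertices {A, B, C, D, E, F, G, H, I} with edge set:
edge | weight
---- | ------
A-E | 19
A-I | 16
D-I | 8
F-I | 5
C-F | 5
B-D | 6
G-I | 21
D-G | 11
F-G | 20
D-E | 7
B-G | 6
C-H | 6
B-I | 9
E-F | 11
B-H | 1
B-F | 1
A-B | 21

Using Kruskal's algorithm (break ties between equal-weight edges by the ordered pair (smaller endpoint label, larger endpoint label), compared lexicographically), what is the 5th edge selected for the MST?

B-D

Sort edges by weight, then run Kruskal:
B-F (1): add — endpoints in different components.
B-H (1): add — endpoints in different components.
C-F (5): add — endpoints in different components.
F-I (5): add — endpoints in different components.
B-D (6): add — endpoints in different components.
B-G (6): add — endpoints in different components.
C-H (6): skip — C and H already connected.
D-E (7): add — endpoints in different components.
D-I (8): skip — D and I already connected.
B-I (9): skip — B and I already connected.
D-G (11): skip — D and G already connected.
E-F (11): skip — E and F already connected.
A-I (16): add — endpoints in different components.
The 5th edge added is B-D.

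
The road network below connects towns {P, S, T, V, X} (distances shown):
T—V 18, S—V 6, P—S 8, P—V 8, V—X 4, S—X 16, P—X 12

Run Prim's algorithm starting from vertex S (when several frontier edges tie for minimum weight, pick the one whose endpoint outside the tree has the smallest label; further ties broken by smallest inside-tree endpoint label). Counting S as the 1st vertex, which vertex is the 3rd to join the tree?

X

Grow the tree from S using Prim:
Step 1: frontier [S—V 6, P—S 8, S—X 16] → take S—V (6); add V.
Step 2: frontier [P—S 8, S—X 16, V—X 4, P—V 8, T—V 18] → take V—X (4); add X.
Step 3: frontier [P—S 8, P—V 8, T—V 18, P—X 12] → take P—S (8); add P.
Step 4: frontier [T—V 18] → take T—V (18); add T.
Vertex order: S, V, X, P, T. The 3rd vertex is X.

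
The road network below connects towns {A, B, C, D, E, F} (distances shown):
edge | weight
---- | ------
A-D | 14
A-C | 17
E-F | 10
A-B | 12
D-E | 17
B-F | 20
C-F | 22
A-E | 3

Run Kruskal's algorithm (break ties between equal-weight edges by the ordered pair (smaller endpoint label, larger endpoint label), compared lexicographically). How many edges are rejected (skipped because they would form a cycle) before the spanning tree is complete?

Kruskal's algorithm — process edges by increasing weight (ties by edge label):
A-E (3): add — endpoints in different components.
E-F (10): add — endpoints in different components.
A-B (12): add — endpoints in different components.
A-D (14): add — endpoints in different components.
A-C (17): add — endpoints in different components.
Edges rejected before the tree was complete: 0.

0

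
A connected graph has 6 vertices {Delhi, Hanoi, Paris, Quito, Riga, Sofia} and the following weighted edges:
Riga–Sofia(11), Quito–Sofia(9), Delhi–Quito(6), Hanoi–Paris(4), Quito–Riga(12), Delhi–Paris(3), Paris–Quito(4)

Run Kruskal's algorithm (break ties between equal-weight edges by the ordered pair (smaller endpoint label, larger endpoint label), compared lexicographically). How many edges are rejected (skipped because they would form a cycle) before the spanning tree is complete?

1

Kruskal: consider edges lightest-first.
Delhi–Paris (3): add — endpoints in different components.
Hanoi–Paris (4): add — endpoints in different components.
Paris–Quito (4): add — endpoints in different components.
Delhi–Quito (6): skip — Delhi and Quito already connected.
Quito–Sofia (9): add — endpoints in different components.
Riga–Sofia (11): add — endpoints in different components.
Edges rejected before the tree was complete: 1.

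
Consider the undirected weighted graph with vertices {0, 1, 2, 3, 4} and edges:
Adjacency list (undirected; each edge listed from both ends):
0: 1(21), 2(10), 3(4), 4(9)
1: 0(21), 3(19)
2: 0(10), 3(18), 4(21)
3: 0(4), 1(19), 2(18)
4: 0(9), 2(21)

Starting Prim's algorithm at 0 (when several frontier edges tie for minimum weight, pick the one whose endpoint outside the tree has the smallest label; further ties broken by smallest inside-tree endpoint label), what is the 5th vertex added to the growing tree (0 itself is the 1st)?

Grow the tree from 0 using Prim:
Step 1: cheapest edge leaving the tree is 0-3 (4); add 3.
Step 2: cheapest edge leaving the tree is 0-4 (9); add 4.
Step 3: cheapest edge leaving the tree is 0-2 (10); add 2.
Step 4: cheapest edge leaving the tree is 1-3 (19); add 1.
Vertex order: 0, 3, 4, 2, 1. The 5th vertex is 1.

1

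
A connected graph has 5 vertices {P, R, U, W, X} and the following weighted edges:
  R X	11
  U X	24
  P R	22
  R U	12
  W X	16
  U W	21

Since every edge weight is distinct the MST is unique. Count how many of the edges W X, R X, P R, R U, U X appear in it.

Kruskal: consider edges lightest-first.
R X (11): add — endpoints in different components.
R U (12): add — endpoints in different components.
W X (16): add — endpoints in different components.
U W (21): skip — W and U already connected.
P R (22): add — endpoints in different components.
MST edge set: {R X, R U, W X, P R}.
Of the listed edges, {W X, R X, P R, R U} are in the MST → 4.

4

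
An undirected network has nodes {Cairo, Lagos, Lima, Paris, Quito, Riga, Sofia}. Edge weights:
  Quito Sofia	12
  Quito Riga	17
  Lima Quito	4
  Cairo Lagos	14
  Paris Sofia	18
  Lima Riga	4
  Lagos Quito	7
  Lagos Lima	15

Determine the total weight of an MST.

59

Prim's algorithm from Lima:
Step 1: frontier [Lima Quito 4, Lima Riga 4, Lagos Lima 15] → take Lima Quito (4); add Quito.
Step 2: frontier [Lima Riga 4, Lagos Lima 15, Lagos Quito 7, Quito Sofia 12, Quito Riga 17] → take Lima Riga (4); add Riga.
Step 3: frontier [Lagos Lima 15, Lagos Quito 7, Quito Sofia 12] → take Lagos Quito (7); add Lagos.
Step 4: frontier [Cairo Lagos 14, Quito Sofia 12] → take Quito Sofia (12); add Sofia.
Step 5: frontier [Cairo Lagos 14, Paris Sofia 18] → take Cairo Lagos (14); add Cairo.
Step 6: frontier [Paris Sofia 18] → take Paris Sofia (18); add Paris.
MST edges: Lima Quito, Lima Riga, Lagos Quito, Quito Sofia, Cairo Lagos, Paris Sofia; total weight 4+4+7+12+14+18 = 59.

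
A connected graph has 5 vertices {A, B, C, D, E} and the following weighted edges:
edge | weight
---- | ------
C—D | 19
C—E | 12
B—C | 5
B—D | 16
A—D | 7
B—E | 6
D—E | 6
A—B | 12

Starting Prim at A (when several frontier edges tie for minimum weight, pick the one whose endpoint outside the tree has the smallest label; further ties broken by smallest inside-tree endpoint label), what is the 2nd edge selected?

D-E

Grow the tree from A using Prim:
Step 1: cheapest edge leaving the tree is A—D (7); add D.
Step 2: cheapest edge leaving the tree is D—E (6); add E.
Step 3: cheapest edge leaving the tree is B—E (6); add B.
Step 4: cheapest edge leaving the tree is B—C (5); add C.
The 2nd edge added is D—E.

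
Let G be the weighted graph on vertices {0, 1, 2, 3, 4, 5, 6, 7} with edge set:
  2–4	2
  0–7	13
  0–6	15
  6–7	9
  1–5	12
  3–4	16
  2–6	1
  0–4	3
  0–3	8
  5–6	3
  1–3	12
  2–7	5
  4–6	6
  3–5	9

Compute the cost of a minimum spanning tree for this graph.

Sort edges by weight, then run Kruskal:
2–6 (1): add — endpoints in different components.
2–4 (2): add — endpoints in different components.
0–4 (3): add — endpoints in different components.
5–6 (3): add — endpoints in different components.
2–7 (5): add — endpoints in different components.
4–6 (6): skip — 4 and 6 already connected.
0–3 (8): add — endpoints in different components.
3–5 (9): skip — 3 and 5 already connected.
6–7 (9): skip — 6 and 7 already connected.
1–3 (12): add — endpoints in different components.
MST edges: 2–6, 2–4, 0–4, 5–6, 2–7, 0–3, 1–3; total weight 1+2+3+3+5+8+12 = 34.

34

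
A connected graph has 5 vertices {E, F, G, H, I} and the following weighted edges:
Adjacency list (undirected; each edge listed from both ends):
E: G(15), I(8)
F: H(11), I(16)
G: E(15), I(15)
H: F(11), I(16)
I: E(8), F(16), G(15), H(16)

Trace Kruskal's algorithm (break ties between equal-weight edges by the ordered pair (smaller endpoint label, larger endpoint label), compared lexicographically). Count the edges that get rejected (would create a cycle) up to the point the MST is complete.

Kruskal: consider edges lightest-first.
E-I (8): add. Components now {E,I} {F} {G} {H}
F-H (11): add. Components now {E,I} {F,H} {G}
E-G (15): add. Components now {E,G,I} {F,H}
G-I (15): skip — G and I already connected.
F-I (16): add. Components now {E,F,G,H,I}
Edges rejected before the tree was complete: 1.

1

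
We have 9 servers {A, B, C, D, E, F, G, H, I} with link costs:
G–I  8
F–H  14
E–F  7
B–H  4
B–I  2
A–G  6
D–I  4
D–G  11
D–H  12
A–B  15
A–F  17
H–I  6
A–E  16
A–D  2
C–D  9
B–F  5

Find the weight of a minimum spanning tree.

39

Grow the tree from I using Prim:
Step 1: cheapest edge leaving the tree is B–I (2); add B.
Step 2: cheapest edge leaving the tree is D–I (4); add D.
Step 3: cheapest edge leaving the tree is A–D (2); add A.
Step 4: cheapest edge leaving the tree is B–H (4); add H.
Step 5: cheapest edge leaving the tree is B–F (5); add F.
Step 6: cheapest edge leaving the tree is A–G (6); add G.
Step 7: cheapest edge leaving the tree is E–F (7); add E.
Step 8: cheapest edge leaving the tree is C–D (9); add C.
MST edges: B–I, D–I, A–D, B–H, B–F, A–G, E–F, C–D; total weight 2+4+2+4+5+6+7+9 = 39.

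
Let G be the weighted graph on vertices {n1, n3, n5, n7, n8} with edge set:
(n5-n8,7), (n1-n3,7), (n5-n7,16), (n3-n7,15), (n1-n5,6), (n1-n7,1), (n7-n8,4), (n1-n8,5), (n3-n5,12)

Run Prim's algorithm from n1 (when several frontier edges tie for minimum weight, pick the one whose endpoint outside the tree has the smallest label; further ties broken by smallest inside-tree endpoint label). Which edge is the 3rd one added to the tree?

Prim, starting at n1.
Step 1: frontier [n1-n7 1, n1-n8 5, n1-n5 6, n1-n3 7] → take n1-n7 (1); add n7.
Step 2: frontier [n1-n8 5, n1-n5 6, n1-n3 7, n7-n8 4, n3-n7 15, n5-n7 16] → take n7-n8 (4); add n8.
Step 3: frontier [n1-n5 6, n1-n3 7, n3-n7 15, n5-n7 16, n5-n8 7] → take n1-n5 (6); add n5.
Step 4: frontier [n1-n3 7, n3-n5 12, n3-n7 15] → take n1-n3 (7); add n3.
The 3rd edge added is n1-n5.

n1-n5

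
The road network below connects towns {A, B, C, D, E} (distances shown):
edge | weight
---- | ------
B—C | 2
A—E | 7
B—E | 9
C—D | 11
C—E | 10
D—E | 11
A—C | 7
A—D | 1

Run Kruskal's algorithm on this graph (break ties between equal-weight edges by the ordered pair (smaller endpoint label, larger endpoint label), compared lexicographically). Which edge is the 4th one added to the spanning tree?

A-E

Sort edges by weight, then run Kruskal:
A—D (1): add. Components now {A,D} {B} {C} {E}
B—C (2): add. Components now {A,D} {B,C} {E}
A—C (7): add. Components now {A,B,C,D} {E}
A—E (7): add. Components now {A,B,C,D,E}
The 4th edge added is A—E.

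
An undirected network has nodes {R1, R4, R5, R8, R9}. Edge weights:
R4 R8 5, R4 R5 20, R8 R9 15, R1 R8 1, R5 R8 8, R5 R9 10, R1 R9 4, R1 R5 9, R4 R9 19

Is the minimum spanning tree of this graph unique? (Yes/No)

Kruskal's algorithm — process edges by increasing weight (ties by edge label):
R1 R8 (1): add. Components now {R5} {R1,R8} {R9} {R4}
R1 R9 (4): add. Components now {R5} {R1,R8,R9} {R4}
R4 R8 (5): add. Components now {R5} {R1,R4,R8,R9}
R5 R8 (8): add. Components now {R1,R4,R5,R8,R9}
Every non-tree edge has weight strictly greater than the heaviest edge on the tree path between its endpoints, so the MST is unique.

Yes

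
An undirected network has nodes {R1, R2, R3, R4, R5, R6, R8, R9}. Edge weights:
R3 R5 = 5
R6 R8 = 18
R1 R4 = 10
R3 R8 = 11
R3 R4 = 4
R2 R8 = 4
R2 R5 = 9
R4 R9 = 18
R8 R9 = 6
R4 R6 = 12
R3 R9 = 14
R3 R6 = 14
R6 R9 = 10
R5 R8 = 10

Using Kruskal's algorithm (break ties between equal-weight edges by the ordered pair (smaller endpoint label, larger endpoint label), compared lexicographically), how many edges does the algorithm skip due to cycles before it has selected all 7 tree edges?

1

Sort edges by weight, then run Kruskal:
R2 R8 (4): add — endpoints in different components.
R3 R4 (4): add — endpoints in different components.
R3 R5 (5): add — endpoints in different components.
R8 R9 (6): add — endpoints in different components.
R2 R5 (9): add — endpoints in different components.
R1 R4 (10): add — endpoints in different components.
R5 R8 (10): skip — R8 and R5 already connected.
R6 R9 (10): add — endpoints in different components.
Edges rejected before the tree was complete: 1.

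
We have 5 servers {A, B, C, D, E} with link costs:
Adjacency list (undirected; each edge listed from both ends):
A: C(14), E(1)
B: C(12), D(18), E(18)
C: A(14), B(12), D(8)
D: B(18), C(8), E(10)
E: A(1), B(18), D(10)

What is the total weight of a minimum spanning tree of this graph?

Grow the tree from E using Prim:
Step 1: frontier [A E 1, D E 10, B E 18] → take A E (1); add A.
Step 2: frontier [A C 14, D E 10, B E 18] → take D E (10); add D.
Step 3: frontier [A C 14, C D 8, B D 18, B E 18] → take C D (8); add C.
Step 4: frontier [B C 12, B D 18, B E 18] → take B C (12); add B.
MST edges: A E, D E, C D, B C; total weight 1+10+8+12 = 31.

31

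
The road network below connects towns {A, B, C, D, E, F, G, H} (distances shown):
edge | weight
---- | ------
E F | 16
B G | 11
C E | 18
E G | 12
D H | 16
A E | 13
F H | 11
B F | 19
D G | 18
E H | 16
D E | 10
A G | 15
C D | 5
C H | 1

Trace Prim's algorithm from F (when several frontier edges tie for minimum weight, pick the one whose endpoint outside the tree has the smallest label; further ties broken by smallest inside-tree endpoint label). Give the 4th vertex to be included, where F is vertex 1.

Prim, starting at F.
Step 1: frontier [F H 11, E F 16, B F 19] → take F H (11); add H.
Step 2: frontier [E F 16, B F 19, C H 1, D H 16, E H 16] → take C H (1); add C.
Step 3: frontier [C D 5, C E 18, E F 16, B F 19, D H 16, E H 16] → take C D (5); add D.
Step 4: frontier [C E 18, D E 10, D G 18, E F 16, B F 19, E H 16] → take D E (10); add E.
Step 5: frontier [D G 18, E G 12, A E 13, B F 19] → take E G (12); add G.
Step 6: frontier [A E 13, B F 19, B G 11, A G 15] → take B G (11); add B.
Step 7: frontier [A E 13, A G 15] → take A E (13); add A.
Vertex order: F, H, C, D, E, G, B, A. The 4th vertex is D.

D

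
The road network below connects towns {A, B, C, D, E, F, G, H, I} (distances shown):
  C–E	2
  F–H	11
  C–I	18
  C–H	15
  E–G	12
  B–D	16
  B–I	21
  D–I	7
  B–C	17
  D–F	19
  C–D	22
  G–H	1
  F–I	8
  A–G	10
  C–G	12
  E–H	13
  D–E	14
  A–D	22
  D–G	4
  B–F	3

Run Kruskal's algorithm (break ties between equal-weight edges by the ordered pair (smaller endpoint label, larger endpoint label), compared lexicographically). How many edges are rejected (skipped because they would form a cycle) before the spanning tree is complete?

1

Kruskal's algorithm — process edges by increasing weight (ties by edge label):
G–H (1): add — endpoints in different components.
C–E (2): add — endpoints in different components.
B–F (3): add — endpoints in different components.
D–G (4): add — endpoints in different components.
D–I (7): add — endpoints in different components.
F–I (8): add — endpoints in different components.
A–G (10): add — endpoints in different components.
F–H (11): skip — F and H already connected.
C–G (12): add — endpoints in different components.
Edges rejected before the tree was complete: 1.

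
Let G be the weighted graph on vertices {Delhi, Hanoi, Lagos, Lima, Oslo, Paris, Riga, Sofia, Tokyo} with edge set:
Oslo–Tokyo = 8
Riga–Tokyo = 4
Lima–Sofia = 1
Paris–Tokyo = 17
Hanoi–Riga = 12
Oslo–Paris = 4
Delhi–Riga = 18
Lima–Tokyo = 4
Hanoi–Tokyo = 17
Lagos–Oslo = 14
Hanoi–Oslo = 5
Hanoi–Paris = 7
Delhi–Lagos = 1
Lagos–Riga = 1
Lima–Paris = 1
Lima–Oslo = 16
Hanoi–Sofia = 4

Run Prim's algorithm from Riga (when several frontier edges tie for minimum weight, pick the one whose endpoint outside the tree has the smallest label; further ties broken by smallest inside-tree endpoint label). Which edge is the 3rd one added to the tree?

Riga-Tokyo

Prim's algorithm from Riga:
Step 1: cheapest edge leaving the tree is Lagos–Riga (1); add Lagos.
Step 2: cheapest edge leaving the tree is Delhi–Lagos (1); add Delhi.
Step 3: cheapest edge leaving the tree is Riga–Tokyo (4); add Tokyo.
Step 4: cheapest edge leaving the tree is Lima–Tokyo (4); add Lima.
Step 5: cheapest edge leaving the tree is Lima–Paris (1); add Paris.
Step 6: cheapest edge leaving the tree is Lima–Sofia (1); add Sofia.
Step 7: cheapest edge leaving the tree is Hanoi–Sofia (4); add Hanoi.
Step 8: cheapest edge leaving the tree is Oslo–Paris (4); add Oslo.
The 3rd edge added is Riga–Tokyo.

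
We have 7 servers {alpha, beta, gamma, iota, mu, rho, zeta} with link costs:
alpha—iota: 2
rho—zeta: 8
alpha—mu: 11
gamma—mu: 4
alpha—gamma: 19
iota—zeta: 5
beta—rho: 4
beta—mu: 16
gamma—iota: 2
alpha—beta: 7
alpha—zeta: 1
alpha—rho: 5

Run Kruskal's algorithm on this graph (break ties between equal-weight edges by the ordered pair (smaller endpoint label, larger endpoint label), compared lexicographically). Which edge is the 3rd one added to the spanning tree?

Kruskal's algorithm — process edges by increasing weight (ties by edge label):
alpha—zeta (1): add — endpoints in different components.
alpha—iota (2): add — endpoints in different components.
gamma—iota (2): add — endpoints in different components.
beta—rho (4): add — endpoints in different components.
gamma—mu (4): add — endpoints in different components.
alpha—rho (5): add — endpoints in different components.
The 3rd edge added is gamma—iota.

gamma-iota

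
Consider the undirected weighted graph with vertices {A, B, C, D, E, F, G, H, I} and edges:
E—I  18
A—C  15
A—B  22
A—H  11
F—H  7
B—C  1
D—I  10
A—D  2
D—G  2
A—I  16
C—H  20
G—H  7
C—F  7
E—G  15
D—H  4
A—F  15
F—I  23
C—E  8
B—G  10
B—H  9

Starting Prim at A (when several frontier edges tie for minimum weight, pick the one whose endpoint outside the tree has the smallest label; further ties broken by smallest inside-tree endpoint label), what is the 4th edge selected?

Prim, starting at A.
Step 1: cheapest edge leaving the tree is A—D (2); add D.
Step 2: cheapest edge leaving the tree is D—G (2); add G.
Step 3: cheapest edge leaving the tree is D—H (4); add H.
Step 4: cheapest edge leaving the tree is F—H (7); add F.
Step 5: cheapest edge leaving the tree is C—F (7); add C.
Step 6: cheapest edge leaving the tree is B—C (1); add B.
Step 7: cheapest edge leaving the tree is C—E (8); add E.
Step 8: cheapest edge leaving the tree is D—I (10); add I.
The 4th edge added is F—H.

F-H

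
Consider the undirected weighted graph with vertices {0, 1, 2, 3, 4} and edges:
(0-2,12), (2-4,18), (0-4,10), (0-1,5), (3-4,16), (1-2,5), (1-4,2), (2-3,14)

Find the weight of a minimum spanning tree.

Prim's algorithm from 3:
Step 1: frontier [2-3 14, 3-4 16] → take 2-3 (14); add 2.
Step 2: frontier [1-2 5, 0-2 12, 2-4 18, 3-4 16] → take 1-2 (5); add 1.
Step 3: frontier [1-4 2, 0-1 5, 0-2 12, 2-4 18, 3-4 16] → take 1-4 (2); add 4.
Step 4: frontier [0-1 5, 0-2 12, 0-4 10] → take 0-1 (5); add 0.
MST edges: 2-3, 1-2, 1-4, 0-1; total weight 14+5+2+5 = 26.

26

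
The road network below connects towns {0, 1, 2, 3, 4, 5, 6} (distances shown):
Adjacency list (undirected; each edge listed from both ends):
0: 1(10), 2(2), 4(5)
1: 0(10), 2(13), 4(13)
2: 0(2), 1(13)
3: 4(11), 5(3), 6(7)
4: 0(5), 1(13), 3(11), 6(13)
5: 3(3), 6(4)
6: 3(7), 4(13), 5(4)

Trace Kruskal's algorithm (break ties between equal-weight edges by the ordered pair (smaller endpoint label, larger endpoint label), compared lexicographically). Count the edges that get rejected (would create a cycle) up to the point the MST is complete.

Sort edges by weight, then run Kruskal:
0 2 (2): add — endpoints in different components.
3 5 (3): add — endpoints in different components.
5 6 (4): add — endpoints in different components.
0 4 (5): add — endpoints in different components.
3 6 (7): skip — 3 and 6 already connected.
0 1 (10): add — endpoints in different components.
3 4 (11): add — endpoints in different components.
Edges rejected before the tree was complete: 1.

1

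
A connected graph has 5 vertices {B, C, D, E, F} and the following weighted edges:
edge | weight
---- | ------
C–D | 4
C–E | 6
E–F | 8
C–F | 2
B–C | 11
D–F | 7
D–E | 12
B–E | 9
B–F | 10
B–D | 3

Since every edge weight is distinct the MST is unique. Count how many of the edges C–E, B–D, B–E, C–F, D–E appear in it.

Sort edges by weight, then run Kruskal:
C–F (2): add — endpoints in different components.
B–D (3): add — endpoints in different components.
C–D (4): add — endpoints in different components.
C–E (6): add — endpoints in different components.
MST edge set: {C–F, B–D, C–D, C–E}.
Of the listed edges, {C–E, B–D, C–F} are in the MST → 3.

3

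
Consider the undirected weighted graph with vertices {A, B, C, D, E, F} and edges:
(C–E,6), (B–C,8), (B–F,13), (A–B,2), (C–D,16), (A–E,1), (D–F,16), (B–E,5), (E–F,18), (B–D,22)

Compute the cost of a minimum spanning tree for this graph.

38

Grow the tree from A using Prim:
Step 1: cheapest edge leaving the tree is A–E (1); add E.
Step 2: cheapest edge leaving the tree is A–B (2); add B.
Step 3: cheapest edge leaving the tree is C–E (6); add C.
Step 4: cheapest edge leaving the tree is B–F (13); add F.
Step 5: cheapest edge leaving the tree is C–D (16); add D.
MST edges: A–E, A–B, C–E, B–F, C–D; total weight 1+2+6+13+16 = 38.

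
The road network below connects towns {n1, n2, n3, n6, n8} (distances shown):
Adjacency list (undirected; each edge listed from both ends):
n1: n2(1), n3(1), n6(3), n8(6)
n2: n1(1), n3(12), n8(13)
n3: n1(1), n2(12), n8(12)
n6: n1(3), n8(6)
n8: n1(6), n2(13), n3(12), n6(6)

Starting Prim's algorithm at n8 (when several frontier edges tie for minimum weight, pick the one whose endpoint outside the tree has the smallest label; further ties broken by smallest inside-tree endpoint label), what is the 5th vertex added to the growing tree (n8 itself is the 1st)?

n6

Prim's algorithm from n8:
Step 1: frontier [n1-n8 6, n6-n8 6, n3-n8 12, n2-n8 13] → take n1-n8 (6); add n1.
Step 2: frontier [n1-n2 1, n1-n3 1, n1-n6 3, n6-n8 6, n3-n8 12, n2-n8 13] → take n1-n2 (1); add n2.
Step 3: frontier [n1-n3 1, n1-n6 3, n2-n3 12, n6-n8 6, n3-n8 12] → take n1-n3 (1); add n3.
Step 4: frontier [n1-n6 3, n6-n8 6] → take n1-n6 (3); add n6.
Vertex order: n8, n1, n2, n3, n6. The 5th vertex is n6.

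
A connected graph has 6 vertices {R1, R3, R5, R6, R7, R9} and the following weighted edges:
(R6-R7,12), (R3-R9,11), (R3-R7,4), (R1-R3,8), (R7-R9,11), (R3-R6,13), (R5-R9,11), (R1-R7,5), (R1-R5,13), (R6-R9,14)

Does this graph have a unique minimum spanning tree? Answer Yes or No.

Kruskal's algorithm — process edges by increasing weight (ties by edge label):
R3-R7 (4): add — endpoints in different components.
R1-R7 (5): add — endpoints in different components.
R1-R3 (8): skip — R3 and R1 already connected.
R3-R9 (11): add — endpoints in different components.
R5-R9 (11): add — endpoints in different components.
R7-R9 (11): skip — R7 and R9 already connected.
R6-R7 (12): add — endpoints in different components.
Non-tree edge R7-R9 has weight 11, equal to the heaviest edge on its tree cycle — swapping gives another MST of the same weight. Not unique.

No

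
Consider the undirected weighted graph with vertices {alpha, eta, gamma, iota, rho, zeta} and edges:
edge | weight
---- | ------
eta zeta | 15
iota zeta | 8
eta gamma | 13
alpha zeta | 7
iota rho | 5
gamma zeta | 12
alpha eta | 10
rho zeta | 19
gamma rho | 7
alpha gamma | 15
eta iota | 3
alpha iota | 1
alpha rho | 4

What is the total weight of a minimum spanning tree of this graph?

Grow the tree from zeta using Prim:
Step 1: frontier [alpha zeta 7, iota zeta 8, gamma zeta 12, eta zeta 15, rho zeta 19] → take alpha zeta (7); add alpha.
Step 2: frontier [alpha iota 1, alpha rho 4, alpha eta 10, alpha gamma 15, iota zeta 8, gamma zeta 12, eta zeta 15, rho zeta 19] → take alpha iota (1); add iota.
Step 3: frontier [alpha rho 4, alpha eta 10, alpha gamma 15, eta iota 3, iota rho 5, gamma zeta 12, eta zeta 15, rho zeta 19] → take eta iota (3); add eta.
Step 4: frontier [alpha rho 4, alpha gamma 15, eta gamma 13, iota rho 5, gamma zeta 12, rho zeta 19] → take alpha rho (4); add rho.
Step 5: frontier [alpha gamma 15, eta gamma 13, gamma rho 7, gamma zeta 12] → take gamma rho (7); add gamma.
MST edges: alpha zeta, alpha iota, eta iota, alpha rho, gamma rho; total weight 7+1+3+4+7 = 22.

22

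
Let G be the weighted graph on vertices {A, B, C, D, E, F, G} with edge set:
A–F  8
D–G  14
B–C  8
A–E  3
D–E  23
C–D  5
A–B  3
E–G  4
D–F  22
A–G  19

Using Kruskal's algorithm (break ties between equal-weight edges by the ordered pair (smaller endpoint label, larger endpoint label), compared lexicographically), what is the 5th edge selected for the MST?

Kruskal: consider edges lightest-first.
A–B (3): add — endpoints in different components.
A–E (3): add — endpoints in different components.
E–G (4): add — endpoints in different components.
C–D (5): add — endpoints in different components.
A–F (8): add — endpoints in different components.
B–C (8): add — endpoints in different components.
The 5th edge added is A–F.

A-F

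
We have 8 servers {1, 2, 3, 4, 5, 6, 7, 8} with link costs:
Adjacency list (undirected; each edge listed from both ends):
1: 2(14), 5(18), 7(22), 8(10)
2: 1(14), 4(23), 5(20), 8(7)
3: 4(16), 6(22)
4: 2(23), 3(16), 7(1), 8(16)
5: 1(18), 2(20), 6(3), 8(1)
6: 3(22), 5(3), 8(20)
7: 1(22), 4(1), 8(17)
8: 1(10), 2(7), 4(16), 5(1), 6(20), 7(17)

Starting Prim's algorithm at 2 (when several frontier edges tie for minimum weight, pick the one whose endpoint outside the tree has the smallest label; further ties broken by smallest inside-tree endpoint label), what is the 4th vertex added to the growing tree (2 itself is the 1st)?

Grow the tree from 2 using Prim:
Step 1: cheapest edge leaving the tree is 2–8 (7); add 8.
Step 2: cheapest edge leaving the tree is 5–8 (1); add 5.
Step 3: cheapest edge leaving the tree is 5–6 (3); add 6.
Step 4: cheapest edge leaving the tree is 1–8 (10); add 1.
Step 5: cheapest edge leaving the tree is 4–8 (16); add 4.
Step 6: cheapest edge leaving the tree is 4–7 (1); add 7.
Step 7: cheapest edge leaving the tree is 3–4 (16); add 3.
Vertex order: 2, 8, 5, 6, 1, 4, 7, 3. The 4th vertex is 6.

6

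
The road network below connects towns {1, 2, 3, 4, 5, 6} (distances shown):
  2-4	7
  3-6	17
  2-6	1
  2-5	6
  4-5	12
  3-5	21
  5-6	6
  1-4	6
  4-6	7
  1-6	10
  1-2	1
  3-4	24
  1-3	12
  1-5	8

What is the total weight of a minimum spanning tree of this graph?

26

Prim's algorithm from 5:
Step 1: cheapest edge leaving the tree is 2-5 (6); add 2.
Step 2: cheapest edge leaving the tree is 1-2 (1); add 1.
Step 3: cheapest edge leaving the tree is 2-6 (1); add 6.
Step 4: cheapest edge leaving the tree is 1-4 (6); add 4.
Step 5: cheapest edge leaving the tree is 1-3 (12); add 3.
MST edges: 2-5, 1-2, 2-6, 1-4, 1-3; total weight 6+1+1+6+12 = 26.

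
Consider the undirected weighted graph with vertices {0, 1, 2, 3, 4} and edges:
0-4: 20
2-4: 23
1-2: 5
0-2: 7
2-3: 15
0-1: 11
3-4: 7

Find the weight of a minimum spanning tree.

Kruskal: consider edges lightest-first.
1-2 (5): add. Components now {0} {1,2} {3} {4}
0-2 (7): add. Components now {0,1,2} {3} {4}
3-4 (7): add. Components now {0,1,2} {3,4}
0-1 (11): skip — 0 and 1 already connected.
2-3 (15): add. Components now {0,1,2,3,4}
MST edges: 1-2, 0-2, 3-4, 2-3; total weight 5+7+7+15 = 34.

34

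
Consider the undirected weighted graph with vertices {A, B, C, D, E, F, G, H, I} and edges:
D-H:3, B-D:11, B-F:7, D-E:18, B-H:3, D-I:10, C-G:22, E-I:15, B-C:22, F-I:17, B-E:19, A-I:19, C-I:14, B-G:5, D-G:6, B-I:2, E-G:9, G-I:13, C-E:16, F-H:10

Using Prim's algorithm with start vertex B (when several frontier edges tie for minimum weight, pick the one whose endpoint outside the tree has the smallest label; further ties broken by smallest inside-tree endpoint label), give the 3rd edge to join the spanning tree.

Prim, starting at B.
Step 1: cheapest edge leaving the tree is B-I (2); add I.
Step 2: cheapest edge leaving the tree is B-H (3); add H.
Step 3: cheapest edge leaving the tree is D-H (3); add D.
Step 4: cheapest edge leaving the tree is B-G (5); add G.
Step 5: cheapest edge leaving the tree is B-F (7); add F.
Step 6: cheapest edge leaving the tree is E-G (9); add E.
Step 7: cheapest edge leaving the tree is C-I (14); add C.
Step 8: cheapest edge leaving the tree is A-I (19); add A.
The 3rd edge added is D-H.

D-H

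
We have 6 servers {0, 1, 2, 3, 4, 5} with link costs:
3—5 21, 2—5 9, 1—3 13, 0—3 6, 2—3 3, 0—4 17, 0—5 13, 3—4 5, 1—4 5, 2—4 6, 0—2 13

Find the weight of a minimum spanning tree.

28

Sort edges by weight, then run Kruskal:
2—3 (3): add — endpoints in different components.
1—4 (5): add — endpoints in different components.
3—4 (5): add — endpoints in different components.
0—3 (6): add — endpoints in different components.
2—4 (6): skip — 2 and 4 already connected.
2—5 (9): add — endpoints in different components.
MST edges: 2—3, 1—4, 3—4, 0—3, 2—5; total weight 3+5+5+6+9 = 28.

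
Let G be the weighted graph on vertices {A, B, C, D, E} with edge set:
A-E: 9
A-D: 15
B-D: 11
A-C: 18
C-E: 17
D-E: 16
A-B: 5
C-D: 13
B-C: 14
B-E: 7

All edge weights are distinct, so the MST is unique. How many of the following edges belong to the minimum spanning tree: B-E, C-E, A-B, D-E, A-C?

2

Kruskal: consider edges lightest-first.
A-B (5): add — endpoints in different components.
B-E (7): add — endpoints in different components.
A-E (9): skip — A and E already connected.
B-D (11): add — endpoints in different components.
C-D (13): add — endpoints in different components.
MST edge set: {A-B, B-E, B-D, C-D}.
Of the listed edges, {B-E, A-B} are in the MST → 2.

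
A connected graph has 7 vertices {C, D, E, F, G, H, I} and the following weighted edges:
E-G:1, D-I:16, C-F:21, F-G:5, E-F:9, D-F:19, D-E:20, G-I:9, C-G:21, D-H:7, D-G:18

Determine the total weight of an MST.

Kruskal: consider edges lightest-first.
E-G (1): add — endpoints in different components.
F-G (5): add — endpoints in different components.
D-H (7): add — endpoints in different components.
E-F (9): skip — E and F already connected.
G-I (9): add — endpoints in different components.
D-I (16): add — endpoints in different components.
D-G (18): skip — D and G already connected.
D-F (19): skip — D and F already connected.
D-E (20): skip — D and E already connected.
C-F (21): add — endpoints in different components.
MST edges: E-G, F-G, D-H, G-I, D-I, C-F; total weight 1+5+7+9+16+21 = 59.

59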